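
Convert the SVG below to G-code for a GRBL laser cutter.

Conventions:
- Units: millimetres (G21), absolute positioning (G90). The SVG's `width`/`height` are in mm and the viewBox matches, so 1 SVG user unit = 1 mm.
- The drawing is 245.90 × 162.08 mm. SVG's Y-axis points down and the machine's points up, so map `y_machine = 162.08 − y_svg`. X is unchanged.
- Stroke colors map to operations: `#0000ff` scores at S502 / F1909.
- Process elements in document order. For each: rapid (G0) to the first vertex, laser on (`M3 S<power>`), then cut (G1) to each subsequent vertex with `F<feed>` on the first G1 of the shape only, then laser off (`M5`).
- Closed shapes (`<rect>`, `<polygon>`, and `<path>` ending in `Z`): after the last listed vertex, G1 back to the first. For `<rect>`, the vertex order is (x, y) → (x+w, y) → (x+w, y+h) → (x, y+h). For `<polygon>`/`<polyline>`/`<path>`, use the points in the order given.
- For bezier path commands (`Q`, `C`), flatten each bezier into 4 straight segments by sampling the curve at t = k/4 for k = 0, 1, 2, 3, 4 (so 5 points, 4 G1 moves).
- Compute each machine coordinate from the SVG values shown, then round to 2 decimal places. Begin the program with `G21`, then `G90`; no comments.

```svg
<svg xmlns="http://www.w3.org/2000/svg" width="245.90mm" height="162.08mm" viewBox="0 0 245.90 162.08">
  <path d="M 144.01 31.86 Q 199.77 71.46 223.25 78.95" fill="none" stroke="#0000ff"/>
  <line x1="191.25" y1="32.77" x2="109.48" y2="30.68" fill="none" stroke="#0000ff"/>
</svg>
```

G21
G90
G0 X144.01 Y130.22
M3 S502
G1 X169.87 Y112.43 F1909
G1 X191.70 Y98.65
G1 X209.49 Y88.88
G1 X223.25 Y83.13
M5
G0 X191.25 Y129.31
M3 S502
G1 X109.48 Y131.40 F1909
M5

Since the viewBox matches the mm dimensions, user units are millimetres directly. The only transform is the Y-flip y_m = 162.08 − y_svg.

Shape 1 is a quadratic bezier drawn with `<path>`. Its stroke #0000ff means score at S502, F1909. After flipping Y the toolpath is (144.01,130.22) → (169.87,112.43) → (191.70,98.65) → (209.49,88.88) → (223.25,83.13).

Shape 2 is a line segment drawn with `<line>`. Its stroke #0000ff means score at S502, F1909. After flipping Y the toolpath is (191.25,129.31) → (109.48,131.40).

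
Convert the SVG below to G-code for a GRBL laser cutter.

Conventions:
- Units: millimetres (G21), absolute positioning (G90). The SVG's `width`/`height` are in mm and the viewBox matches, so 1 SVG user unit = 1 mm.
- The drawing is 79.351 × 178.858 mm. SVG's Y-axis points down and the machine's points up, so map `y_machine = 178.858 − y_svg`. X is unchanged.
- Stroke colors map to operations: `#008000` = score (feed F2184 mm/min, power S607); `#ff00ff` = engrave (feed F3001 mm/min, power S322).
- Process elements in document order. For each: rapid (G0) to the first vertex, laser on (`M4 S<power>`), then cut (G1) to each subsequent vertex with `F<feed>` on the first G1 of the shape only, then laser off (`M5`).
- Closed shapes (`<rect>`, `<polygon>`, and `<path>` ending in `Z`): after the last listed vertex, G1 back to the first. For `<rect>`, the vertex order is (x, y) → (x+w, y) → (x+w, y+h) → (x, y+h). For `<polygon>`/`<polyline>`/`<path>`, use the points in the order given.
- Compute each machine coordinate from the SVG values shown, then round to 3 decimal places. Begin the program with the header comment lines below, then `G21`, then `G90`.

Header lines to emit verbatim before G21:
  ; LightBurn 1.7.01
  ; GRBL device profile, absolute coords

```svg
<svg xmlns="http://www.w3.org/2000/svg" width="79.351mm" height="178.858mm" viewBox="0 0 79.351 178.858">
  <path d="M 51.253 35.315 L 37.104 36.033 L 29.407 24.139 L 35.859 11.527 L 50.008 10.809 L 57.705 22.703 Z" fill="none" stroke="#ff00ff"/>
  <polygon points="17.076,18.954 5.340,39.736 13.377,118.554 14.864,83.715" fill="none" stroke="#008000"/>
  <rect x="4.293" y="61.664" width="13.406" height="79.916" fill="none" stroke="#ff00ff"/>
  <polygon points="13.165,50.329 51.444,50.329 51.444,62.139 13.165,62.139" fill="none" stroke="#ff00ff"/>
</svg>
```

; LightBurn 1.7.01
; GRBL device profile, absolute coords
G21
G90
G0 X51.253 Y143.543
M4 S322
G1 X37.104 Y142.825 F3001
G1 X29.407 Y154.719
G1 X35.859 Y167.331
G1 X50.008 Y168.049
G1 X57.705 Y156.155
G1 X51.253 Y143.543
M5
G0 X17.076 Y159.904
M4 S607
G1 X5.340 Y139.122 F2184
G1 X13.377 Y60.304
G1 X14.864 Y95.143
G1 X17.076 Y159.904
M5
G0 X4.293 Y117.194
M4 S322
G1 X17.699 Y117.194 F3001
G1 X17.699 Y37.278
G1 X4.293 Y37.278
G1 X4.293 Y117.194
M5
G0 X13.165 Y128.529
M4 S322
G1 X51.444 Y128.529 F3001
G1 X51.444 Y116.719
G1 X13.165 Y116.719
G1 X13.165 Y128.529
M5

1 u = 1 mm; y_m = 178.858 − y.

[1] `<path>` regular polygon, #ff00ff→engrave S322 F3001: (51.253,143.543) → (37.104,142.825) → (29.407,154.719) → (35.859,167.331) → (50.008,168.049) → (57.705,156.155) → (51.253,143.543) (closed)

[2] `<polygon>` closed polygon, #008000→score S607 F2184: (17.076,159.904) → (5.340,139.122) → (13.377,60.304) → (14.864,95.143) → (17.076,159.904) (closed)

[3] `<rect>` rectangle, #ff00ff→engrave S322 F3001: (4.293,117.194) → (17.699,117.194) → (17.699,37.278) → (4.293,37.278) → (4.293,117.194) (closed)

[4] `<polygon>` rectangle, #ff00ff→engrave S322 F3001: (13.165,128.529) → (51.444,128.529) → (51.444,116.719) → (13.165,116.719) → (13.165,128.529) (closed)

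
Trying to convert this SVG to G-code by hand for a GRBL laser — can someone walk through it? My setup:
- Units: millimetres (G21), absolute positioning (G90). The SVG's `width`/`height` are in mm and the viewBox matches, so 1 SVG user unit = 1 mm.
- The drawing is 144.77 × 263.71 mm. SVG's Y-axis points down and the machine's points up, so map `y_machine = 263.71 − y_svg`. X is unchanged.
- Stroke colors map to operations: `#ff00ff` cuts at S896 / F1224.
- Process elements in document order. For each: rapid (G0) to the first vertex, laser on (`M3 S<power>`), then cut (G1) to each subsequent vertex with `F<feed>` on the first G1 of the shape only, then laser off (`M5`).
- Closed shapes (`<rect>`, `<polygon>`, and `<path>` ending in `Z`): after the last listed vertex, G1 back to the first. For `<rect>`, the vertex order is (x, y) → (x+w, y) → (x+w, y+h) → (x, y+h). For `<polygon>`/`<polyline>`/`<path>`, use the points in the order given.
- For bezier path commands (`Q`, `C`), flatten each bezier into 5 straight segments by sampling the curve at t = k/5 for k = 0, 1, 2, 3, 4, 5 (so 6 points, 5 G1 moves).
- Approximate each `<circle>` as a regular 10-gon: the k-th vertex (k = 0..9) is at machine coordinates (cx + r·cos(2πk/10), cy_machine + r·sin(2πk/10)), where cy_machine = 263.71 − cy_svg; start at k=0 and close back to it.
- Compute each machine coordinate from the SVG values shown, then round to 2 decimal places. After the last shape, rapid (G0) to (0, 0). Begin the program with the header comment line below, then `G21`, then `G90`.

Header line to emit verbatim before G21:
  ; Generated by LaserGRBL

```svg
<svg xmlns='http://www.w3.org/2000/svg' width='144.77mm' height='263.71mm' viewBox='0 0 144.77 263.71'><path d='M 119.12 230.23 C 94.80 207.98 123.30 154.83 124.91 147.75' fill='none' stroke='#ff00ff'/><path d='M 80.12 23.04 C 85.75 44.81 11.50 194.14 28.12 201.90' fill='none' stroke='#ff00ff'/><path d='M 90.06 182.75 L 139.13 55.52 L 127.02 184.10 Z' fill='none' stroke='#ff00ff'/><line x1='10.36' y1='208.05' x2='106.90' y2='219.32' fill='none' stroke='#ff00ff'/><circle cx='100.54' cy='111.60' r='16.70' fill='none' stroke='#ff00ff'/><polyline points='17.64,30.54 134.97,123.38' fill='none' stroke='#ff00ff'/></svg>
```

1 u = 1 mm; y_m = 263.71 − y.

[1] `<path>` cubic bezier, #ff00ff→cut S896 F1224: (119.12,33.48) → (110.23,49.92) → (110.19,70.09) → (115.17,90.28) → (121.35,106.80) → (124.91,115.96)

[2] `<path>` cubic bezier, #ff00ff→cut S896 F1224: (80.12,240.67) → (75.28,214.45) → (59.46,170.54) → (40.87,121.85) → (27.69,81.30) → (28.12,61.81)

[3] `<path>` closed polygon, #ff00ff→cut S896 F1224: (90.06,80.96) → (139.13,208.19) → (127.02,79.61) → (90.06,80.96) (closed)

[4] `<line>` line segment, #ff00ff→cut S896 F1224: (10.36,55.66) → (106.90,44.39)

[5] `<circle>` circle, #ff00ff→cut S896 F1224: (117.24,152.11) → (114.05,161.93) → (105.70,167.99) → (95.38,167.99) → (87.03,161.93) → (83.84,152.11) → (87.03,142.29) → (95.38,136.23) → (105.70,136.23) → (114.05,142.29) → (117.24,152.11) (closed)

[6] `<polyline>` line segment, #ff00ff→cut S896 F1224: (17.64,233.17) → (134.97,140.33)

; Generated by LaserGRBL
G21
G90
G0 X119.12 Y33.48
M3 S896
G1 X110.23 Y49.92 F1224
G1 X110.19 Y70.09
G1 X115.17 Y90.28
G1 X121.35 Y106.80
G1 X124.91 Y115.96
M5
G0 X80.12 Y240.67
M3 S896
G1 X75.28 Y214.45 F1224
G1 X59.46 Y170.54
G1 X40.87 Y121.85
G1 X27.69 Y81.30
G1 X28.12 Y61.81
M5
G0 X90.06 Y80.96
M3 S896
G1 X139.13 Y208.19 F1224
G1 X127.02 Y79.61
G1 X90.06 Y80.96
M5
G0 X10.36 Y55.66
M3 S896
G1 X106.90 Y44.39 F1224
M5
G0 X117.24 Y152.11
M3 S896
G1 X114.05 Y161.93 F1224
G1 X105.70 Y167.99
G1 X95.38 Y167.99
G1 X87.03 Y161.93
G1 X83.84 Y152.11
G1 X87.03 Y142.29
G1 X95.38 Y136.23
G1 X105.70 Y136.23
G1 X114.05 Y142.29
G1 X117.24 Y152.11
M5
G0 X17.64 Y233.17
M3 S896
G1 X134.97 Y140.33 F1224
M5
G0 X0.00 Y0.00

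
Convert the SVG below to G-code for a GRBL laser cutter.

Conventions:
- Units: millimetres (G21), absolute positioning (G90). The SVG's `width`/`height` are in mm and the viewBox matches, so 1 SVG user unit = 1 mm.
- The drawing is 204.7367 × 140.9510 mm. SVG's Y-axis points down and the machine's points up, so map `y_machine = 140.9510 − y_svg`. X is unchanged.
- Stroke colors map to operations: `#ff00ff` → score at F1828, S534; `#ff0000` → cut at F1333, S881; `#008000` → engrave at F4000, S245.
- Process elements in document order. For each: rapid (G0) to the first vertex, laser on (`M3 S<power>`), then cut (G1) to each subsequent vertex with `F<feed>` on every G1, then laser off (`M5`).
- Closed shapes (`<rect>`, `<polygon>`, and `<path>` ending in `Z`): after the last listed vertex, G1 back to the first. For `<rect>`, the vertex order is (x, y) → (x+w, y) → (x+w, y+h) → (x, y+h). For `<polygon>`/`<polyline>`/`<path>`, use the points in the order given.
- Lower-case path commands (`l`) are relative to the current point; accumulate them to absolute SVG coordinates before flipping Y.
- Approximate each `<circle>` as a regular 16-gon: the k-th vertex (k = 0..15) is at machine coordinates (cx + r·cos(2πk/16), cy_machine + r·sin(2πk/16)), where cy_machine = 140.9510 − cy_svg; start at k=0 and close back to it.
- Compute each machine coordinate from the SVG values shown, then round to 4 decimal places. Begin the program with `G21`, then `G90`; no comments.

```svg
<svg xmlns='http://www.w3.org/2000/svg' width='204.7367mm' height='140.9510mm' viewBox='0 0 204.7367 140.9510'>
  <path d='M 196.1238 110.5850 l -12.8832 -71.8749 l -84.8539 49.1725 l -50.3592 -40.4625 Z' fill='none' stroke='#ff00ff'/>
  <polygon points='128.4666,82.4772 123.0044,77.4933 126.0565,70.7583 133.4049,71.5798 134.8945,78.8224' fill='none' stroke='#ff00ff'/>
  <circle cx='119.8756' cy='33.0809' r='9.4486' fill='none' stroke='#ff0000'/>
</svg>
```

G21
G90
G0 X196.1238 Y30.3660
M3 S534
G1 X183.2406 Y102.2409 F1828
G1 X98.3867 Y53.0684 F1828
G1 X48.0275 Y93.5309 F1828
G1 X196.1238 Y30.3660 F1828
M5
G0 X128.4666 Y58.4738
M3 S534
G1 X123.0044 Y63.4577 F1828
G1 X126.0565 Y70.1927 F1828
G1 X133.4049 Y69.3712 F1828
G1 X134.8945 Y62.1286 F1828
G1 X128.4666 Y58.4738 F1828
M5
G0 X129.3242 Y107.8701
M3 S881
G1 X128.6050 Y111.4859 F1333
G1 X126.5568 Y114.5513 F1333
G1 X123.4914 Y116.5995 F1333
G1 X119.8756 Y117.3187 F1333
G1 X116.2598 Y116.5995 F1333
G1 X113.1944 Y114.5513 F1333
G1 X111.1462 Y111.4859 F1333
G1 X110.4270 Y107.8701 F1333
G1 X111.1462 Y104.2543 F1333
G1 X113.1944 Y101.1889 F1333
G1 X116.2598 Y99.1407 F1333
G1 X119.8756 Y98.4215 F1333
G1 X123.4914 Y99.1407 F1333
G1 X126.5568 Y101.1889 F1333
G1 X128.6050 Y104.2543 F1333
G1 X129.3242 Y107.8701 F1333
M5

viewBox `0 0 204.7367 140.9510` with mm width/height → 1 unit = 1 mm. Flip: y_m = 140.9510 − y_svg.

**Shape 1** — `<path>` closed polygon, stroke `#ff00ff` → score (S534, F1828). Machine vertices: (196.1238,30.3660) → (183.2406,102.2409) → (98.3867,53.0684) → (48.0275,93.5309) → (196.1238,30.3660). Closed: final G1 returns to the first vertex.

**Shape 2** — `<polygon>` regular polygon, stroke `#ff00ff` → score (S534, F1828). Machine vertices: (128.4666,58.4738) → (123.0044,63.4577) → (126.0565,70.1927) → (133.4049,69.3712) → (134.8945,62.1286) → (128.4666,58.4738). Closed: final G1 returns to the first vertex.

**Shape 3** — `<circle>` circle, stroke `#ff0000` → cut (S881, F1333). Machine vertices: (129.3242,107.8701) → (128.6050,111.4859) → (126.5568,114.5513) → (123.4914,116.5995) → (119.8756,117.3187) → (116.2598,116.5995) → (113.1944,114.5513) → (111.1462,111.4859) → (110.4270,107.8701) → (111.1462,104.2543) → (113.1944,101.1889) → (116.2598,99.1407) → (119.8756,98.4215) → (123.4914,99.1407) → (126.5568,101.1889) → (128.6050,104.2543) → (129.3242,107.8701). Closed: final G1 returns to the first vertex.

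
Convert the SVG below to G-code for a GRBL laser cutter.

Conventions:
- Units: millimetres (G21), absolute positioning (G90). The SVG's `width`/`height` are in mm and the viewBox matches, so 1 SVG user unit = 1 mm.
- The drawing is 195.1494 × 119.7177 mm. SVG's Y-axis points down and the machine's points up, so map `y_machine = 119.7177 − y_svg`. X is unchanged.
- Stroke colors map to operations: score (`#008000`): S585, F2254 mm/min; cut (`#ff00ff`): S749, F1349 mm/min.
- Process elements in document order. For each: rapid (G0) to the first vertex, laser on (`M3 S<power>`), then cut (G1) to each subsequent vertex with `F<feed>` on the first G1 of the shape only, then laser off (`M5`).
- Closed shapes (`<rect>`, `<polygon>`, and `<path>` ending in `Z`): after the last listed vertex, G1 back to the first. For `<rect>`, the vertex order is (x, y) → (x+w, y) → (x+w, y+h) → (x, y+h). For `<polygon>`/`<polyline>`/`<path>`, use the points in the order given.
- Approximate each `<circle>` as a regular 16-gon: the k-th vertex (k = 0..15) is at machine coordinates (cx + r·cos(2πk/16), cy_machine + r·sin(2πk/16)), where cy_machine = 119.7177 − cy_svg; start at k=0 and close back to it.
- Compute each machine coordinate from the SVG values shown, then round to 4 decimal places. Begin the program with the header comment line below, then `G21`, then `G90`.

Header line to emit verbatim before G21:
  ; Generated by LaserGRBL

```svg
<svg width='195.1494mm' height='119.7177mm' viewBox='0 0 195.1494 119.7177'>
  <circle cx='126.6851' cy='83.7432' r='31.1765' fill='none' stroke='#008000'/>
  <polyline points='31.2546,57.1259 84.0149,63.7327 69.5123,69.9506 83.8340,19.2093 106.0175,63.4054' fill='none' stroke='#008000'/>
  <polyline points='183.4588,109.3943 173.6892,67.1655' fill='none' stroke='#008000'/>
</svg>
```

viewBox `0 0 195.1494 119.7177` with mm width/height → 1 unit = 1 mm. Flip: y_m = 119.7177 − y_svg.

**Shape 1** — `<circle>` circle, stroke `#008000` → score (S585, F2254). Machine vertices: (157.8616,35.9745) → (155.4884,47.9052) → (148.7302,58.0196) → (138.6158,64.7778) → (126.6851,67.1510) → (114.7544,64.7778) → (104.6400,58.0196) → (97.8818,47.9052) → (95.5086,35.9745) → (97.8818,24.0438) → (104.6400,13.9294) → (114.7544,7.1712) → (126.6851,4.7980) → (138.6158,7.1712) → (148.7302,13.9294) → (155.4884,24.0438) → (157.8616,35.9745). Closed: final G1 returns to the first vertex.

**Shape 2** — `<polyline>` open polyline, stroke `#008000` → score (S585, F2254). Machine vertices: (31.2546,62.5918) → (84.0149,55.9850) → (69.5123,49.7671) → (83.8340,100.5084) → (106.0175,56.3123). Open path.

**Shape 3** — `<polyline>` line segment, stroke `#008000` → score (S585, F2254). Machine vertices: (183.4588,10.3234) → (173.6892,52.5522). Open path.

; Generated by LaserGRBL
G21
G90
G0 X157.8616 Y35.9745
M3 S585
G1 X155.4884 Y47.9052 F2254
G1 X148.7302 Y58.0196
G1 X138.6158 Y64.7778
G1 X126.6851 Y67.1510
G1 X114.7544 Y64.7778
G1 X104.6400 Y58.0196
G1 X97.8818 Y47.9052
G1 X95.5086 Y35.9745
G1 X97.8818 Y24.0438
G1 X104.6400 Y13.9294
G1 X114.7544 Y7.1712
G1 X126.6851 Y4.7980
G1 X138.6158 Y7.1712
G1 X148.7302 Y13.9294
G1 X155.4884 Y24.0438
G1 X157.8616 Y35.9745
M5
G0 X31.2546 Y62.5918
M3 S585
G1 X84.0149 Y55.9850 F2254
G1 X69.5123 Y49.7671
G1 X83.8340 Y100.5084
G1 X106.0175 Y56.3123
M5
G0 X183.4588 Y10.3234
M3 S585
G1 X173.6892 Y52.5522 F2254
M5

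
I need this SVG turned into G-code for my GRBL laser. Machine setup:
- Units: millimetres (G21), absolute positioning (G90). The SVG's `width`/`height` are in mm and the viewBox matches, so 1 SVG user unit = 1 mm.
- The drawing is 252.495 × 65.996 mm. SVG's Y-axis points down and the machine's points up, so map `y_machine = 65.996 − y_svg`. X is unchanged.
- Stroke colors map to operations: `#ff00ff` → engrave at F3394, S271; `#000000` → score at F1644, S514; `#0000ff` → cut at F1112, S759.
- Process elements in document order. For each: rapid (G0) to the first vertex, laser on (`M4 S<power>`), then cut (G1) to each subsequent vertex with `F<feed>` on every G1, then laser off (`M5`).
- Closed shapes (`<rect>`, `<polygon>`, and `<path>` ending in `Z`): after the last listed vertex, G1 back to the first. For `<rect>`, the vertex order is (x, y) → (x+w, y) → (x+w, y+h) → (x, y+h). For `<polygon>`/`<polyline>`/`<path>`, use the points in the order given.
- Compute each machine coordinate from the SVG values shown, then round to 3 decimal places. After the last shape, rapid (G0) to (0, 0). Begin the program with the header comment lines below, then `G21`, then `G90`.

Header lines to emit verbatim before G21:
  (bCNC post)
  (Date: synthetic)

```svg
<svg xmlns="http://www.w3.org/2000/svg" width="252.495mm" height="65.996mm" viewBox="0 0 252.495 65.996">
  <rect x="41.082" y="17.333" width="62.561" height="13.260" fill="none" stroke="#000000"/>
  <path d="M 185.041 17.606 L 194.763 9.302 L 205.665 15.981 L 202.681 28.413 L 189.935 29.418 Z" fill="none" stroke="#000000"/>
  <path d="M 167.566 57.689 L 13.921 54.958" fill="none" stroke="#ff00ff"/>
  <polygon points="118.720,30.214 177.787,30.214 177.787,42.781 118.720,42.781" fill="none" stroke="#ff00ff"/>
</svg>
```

Since the viewBox matches the mm dimensions, user units are millimetres directly. The only transform is the Y-flip y_m = 65.996 − y_svg.

Shape 1 is a rectangle drawn with `<rect>`. Its stroke #000000 means score at S514, F1644. After flipping Y the toolpath is (41.082,48.663) → (103.643,48.663) → (103.643,35.403) → (41.082,35.403) → (41.082,48.663), returning to the start.

Shape 2 is a regular polygon drawn with `<path>`. Its stroke #000000 means score at S514, F1644. After flipping Y the toolpath is (185.041,48.390) → (194.763,56.694) → (205.665,50.015) → (202.681,37.583) → (189.935,36.578) → (185.041,48.390), returning to the start.

Shape 3 is a line segment drawn with `<path>`. Its stroke #ff00ff means engrave at S271, F3394. After flipping Y the toolpath is (167.566,8.307) → (13.921,11.038).

Shape 4 is a rectangle drawn with `<polygon>`. Its stroke #ff00ff means engrave at S271, F3394. After flipping Y the toolpath is (118.720,35.782) → (177.787,35.782) → (177.787,23.215) → (118.720,23.215) → (118.720,35.782), returning to the start.

(bCNC post)
(Date: synthetic)
G21
G90
G0 X41.082 Y48.663
M4 S514
G1 X103.643 Y48.663 F1644
G1 X103.643 Y35.403 F1644
G1 X41.082 Y35.403 F1644
G1 X41.082 Y48.663 F1644
M5
G0 X185.041 Y48.390
M4 S514
G1 X194.763 Y56.694 F1644
G1 X205.665 Y50.015 F1644
G1 X202.681 Y37.583 F1644
G1 X189.935 Y36.578 F1644
G1 X185.041 Y48.390 F1644
M5
G0 X167.566 Y8.307
M4 S271
G1 X13.921 Y11.038 F3394
M5
G0 X118.720 Y35.782
M4 S271
G1 X177.787 Y35.782 F3394
G1 X177.787 Y23.215 F3394
G1 X118.720 Y23.215 F3394
G1 X118.720 Y35.782 F3394
M5
G0 X0.000 Y0.000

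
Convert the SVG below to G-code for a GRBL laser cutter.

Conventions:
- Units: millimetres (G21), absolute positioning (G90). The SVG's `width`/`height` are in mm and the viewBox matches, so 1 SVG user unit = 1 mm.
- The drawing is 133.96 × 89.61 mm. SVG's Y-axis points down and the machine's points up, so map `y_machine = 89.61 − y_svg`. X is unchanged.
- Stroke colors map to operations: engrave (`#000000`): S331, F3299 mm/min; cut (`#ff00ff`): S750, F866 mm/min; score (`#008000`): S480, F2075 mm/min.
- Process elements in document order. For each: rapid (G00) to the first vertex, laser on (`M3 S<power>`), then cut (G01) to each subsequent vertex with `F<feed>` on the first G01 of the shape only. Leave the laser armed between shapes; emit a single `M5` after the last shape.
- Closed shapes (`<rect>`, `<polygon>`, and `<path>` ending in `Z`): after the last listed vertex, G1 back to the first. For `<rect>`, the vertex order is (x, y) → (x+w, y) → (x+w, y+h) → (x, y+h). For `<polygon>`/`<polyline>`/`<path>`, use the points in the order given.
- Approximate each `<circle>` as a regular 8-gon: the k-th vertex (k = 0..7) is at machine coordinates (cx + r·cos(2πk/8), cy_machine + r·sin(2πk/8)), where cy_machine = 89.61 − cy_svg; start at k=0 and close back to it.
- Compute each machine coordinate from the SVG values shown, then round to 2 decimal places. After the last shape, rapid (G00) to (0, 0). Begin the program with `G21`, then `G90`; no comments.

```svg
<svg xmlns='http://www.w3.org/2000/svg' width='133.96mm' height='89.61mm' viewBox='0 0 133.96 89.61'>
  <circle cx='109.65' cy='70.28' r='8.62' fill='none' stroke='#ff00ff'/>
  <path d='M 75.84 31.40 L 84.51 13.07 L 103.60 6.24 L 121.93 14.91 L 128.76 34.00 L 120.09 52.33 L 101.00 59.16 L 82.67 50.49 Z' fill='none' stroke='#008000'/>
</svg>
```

G21
G90
G00 X118.27 Y19.33
M3 S750
G01 X115.75 Y25.43 F866
G01 X109.65 Y27.95
G01 X103.55 Y25.43
G01 X101.03 Y19.33
G01 X103.55 Y13.23
G01 X109.65 Y10.71
G01 X115.75 Y13.23
G01 X118.27 Y19.33
G00 X75.84 Y58.21
M3 S480
G01 X84.51 Y76.54 F2075
G01 X103.60 Y83.37
G01 X121.93 Y74.70
G01 X128.76 Y55.61
G01 X120.09 Y37.28
G01 X101.00 Y30.45
G01 X82.67 Y39.12
G01 X75.84 Y58.21
M5
G00 X0.00 Y0.00

Since the viewBox matches the mm dimensions, user units are millimetres directly. The only transform is the Y-flip y_m = 89.61 − y_svg.

Shape 1 is a circle drawn with `<circle>`. Its stroke #ff00ff means cut at S750, F866. After flipping Y the toolpath is (118.27,19.33) → (115.75,25.43) → (109.65,27.95) → (103.55,25.43) → (101.03,19.33) → (103.55,13.23) → (109.65,10.71) → (115.75,13.23) → (118.27,19.33), returning to the start.

Shape 2 is a regular polygon drawn with `<path>`. Its stroke #008000 means score at S480, F2075. After flipping Y the toolpath is (75.84,58.21) → (84.51,76.54) → (103.60,83.37) → (121.93,74.70) → (128.76,55.61) → (120.09,37.28) → (101.00,30.45) → (82.67,39.12) → (75.84,58.21), returning to the start.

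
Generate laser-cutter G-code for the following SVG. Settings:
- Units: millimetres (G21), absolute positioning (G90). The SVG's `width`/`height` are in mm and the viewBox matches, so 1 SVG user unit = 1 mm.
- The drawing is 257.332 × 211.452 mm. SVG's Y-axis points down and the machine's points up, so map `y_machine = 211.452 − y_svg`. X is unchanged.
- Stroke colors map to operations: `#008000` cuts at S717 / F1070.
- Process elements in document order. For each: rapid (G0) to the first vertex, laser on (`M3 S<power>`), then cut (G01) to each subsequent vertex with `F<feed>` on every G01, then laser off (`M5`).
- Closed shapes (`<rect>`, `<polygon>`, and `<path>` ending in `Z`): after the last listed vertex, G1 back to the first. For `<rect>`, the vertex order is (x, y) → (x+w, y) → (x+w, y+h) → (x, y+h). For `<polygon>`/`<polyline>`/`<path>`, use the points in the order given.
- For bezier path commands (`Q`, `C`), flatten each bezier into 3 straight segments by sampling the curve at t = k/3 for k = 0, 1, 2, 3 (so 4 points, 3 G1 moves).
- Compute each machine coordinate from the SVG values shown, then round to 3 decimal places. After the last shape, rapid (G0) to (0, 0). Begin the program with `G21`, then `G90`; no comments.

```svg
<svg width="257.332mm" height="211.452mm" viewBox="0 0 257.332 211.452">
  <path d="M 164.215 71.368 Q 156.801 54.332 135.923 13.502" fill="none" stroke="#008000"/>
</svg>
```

viewBox `0 0 257.332 211.452` with mm width/height → 1 unit = 1 mm. Flip: y_m = 211.452 − y_svg.

**Shape 1** — `<path>` quadratic bezier, stroke `#008000` → cut (S717, F1070). Control points (SVG): P0=(164.215,71.368), P1=(156.801,54.332), P2=(135.923,13.502); sampled at t=k/3. Machine vertices: (164.215,140.084) → (157.776,154.085) → (148.346,173.374) → (135.923,197.950). Open path.

G21
G90
G0 X164.215 Y140.084
M3 S717
G01 X157.776 Y154.085 F1070
G01 X148.346 Y173.374 F1070
G01 X135.923 Y197.950 F1070
M5
G0 X0.000 Y0.000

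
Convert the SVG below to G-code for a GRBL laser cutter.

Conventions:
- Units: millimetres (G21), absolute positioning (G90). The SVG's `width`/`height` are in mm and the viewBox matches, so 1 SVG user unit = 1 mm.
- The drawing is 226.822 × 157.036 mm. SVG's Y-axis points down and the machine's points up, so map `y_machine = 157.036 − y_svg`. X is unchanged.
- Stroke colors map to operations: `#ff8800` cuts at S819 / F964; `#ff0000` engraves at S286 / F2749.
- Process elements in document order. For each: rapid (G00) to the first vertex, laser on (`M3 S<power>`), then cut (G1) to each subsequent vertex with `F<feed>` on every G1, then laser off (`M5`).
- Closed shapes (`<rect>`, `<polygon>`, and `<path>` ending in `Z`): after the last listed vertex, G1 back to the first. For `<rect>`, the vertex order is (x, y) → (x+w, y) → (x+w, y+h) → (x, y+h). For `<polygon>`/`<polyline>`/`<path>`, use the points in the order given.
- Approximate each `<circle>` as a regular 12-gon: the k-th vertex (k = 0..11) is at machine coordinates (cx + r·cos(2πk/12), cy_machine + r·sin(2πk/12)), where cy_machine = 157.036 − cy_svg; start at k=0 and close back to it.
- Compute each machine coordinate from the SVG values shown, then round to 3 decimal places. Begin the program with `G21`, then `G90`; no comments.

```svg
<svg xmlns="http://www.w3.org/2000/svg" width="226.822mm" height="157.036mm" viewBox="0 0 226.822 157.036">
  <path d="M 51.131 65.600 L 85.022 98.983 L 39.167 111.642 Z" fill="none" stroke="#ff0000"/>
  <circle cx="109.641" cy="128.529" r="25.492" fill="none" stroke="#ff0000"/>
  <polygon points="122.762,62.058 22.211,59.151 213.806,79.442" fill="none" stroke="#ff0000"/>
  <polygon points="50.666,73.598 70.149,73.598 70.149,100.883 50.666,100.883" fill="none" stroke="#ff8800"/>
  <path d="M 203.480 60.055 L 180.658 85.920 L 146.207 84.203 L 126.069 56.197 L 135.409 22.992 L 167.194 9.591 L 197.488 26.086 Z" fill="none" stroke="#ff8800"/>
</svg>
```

viewBox `0 0 226.822 157.036` with mm width/height → 1 unit = 1 mm. Flip: y_m = 157.036 − y_svg.

**Shape 1** — `<path>` regular polygon, stroke `#ff0000` → engrave (S286, F2749). Machine vertices: (51.131,91.436) → (85.022,58.053) → (39.167,45.394) → (51.131,91.436). Closed: final G1 returns to the first vertex.

**Shape 2** — `<circle>` circle, stroke `#ff0000` → engrave (S286, F2749). Machine vertices: (135.133,28.507) → (131.718,41.253) → (122.387,50.584) → (109.641,53.999) → (96.895,50.584) → (87.564,41.253) → (84.149,28.507) → (87.564,15.761) → (96.895,6.430) → (109.641,3.015) → (122.387,6.430) → (131.718,15.761) → (135.133,28.507). Closed: final G1 returns to the first vertex.

**Shape 3** — `<polygon>` closed polygon, stroke `#ff0000` → engrave (S286, F2749). Machine vertices: (122.762,94.978) → (22.211,97.885) → (213.806,77.594) → (122.762,94.978). Closed: final G1 returns to the first vertex.

**Shape 4** — `<polygon>` rectangle, stroke `#ff8800` → cut (S819, F964). Machine vertices: (50.666,83.438) → (70.149,83.438) → (70.149,56.153) → (50.666,56.153) → (50.666,83.438). Closed: final G1 returns to the first vertex.

**Shape 5** — `<path>` regular polygon, stroke `#ff8800` → cut (S819, F964). Machine vertices: (203.480,96.981) → (180.658,71.116) → (146.207,72.833) → (126.069,100.839) → (135.409,134.044) → (167.194,147.445) → (197.488,130.950) → (203.480,96.981). Closed: final G1 returns to the first vertex.

G21
G90
G00 X51.131 Y91.436
M3 S286
G1 X85.022 Y58.053 F2749
G1 X39.167 Y45.394 F2749
G1 X51.131 Y91.436 F2749
M5
G00 X135.133 Y28.507
M3 S286
G1 X131.718 Y41.253 F2749
G1 X122.387 Y50.584 F2749
G1 X109.641 Y53.999 F2749
G1 X96.895 Y50.584 F2749
G1 X87.564 Y41.253 F2749
G1 X84.149 Y28.507 F2749
G1 X87.564 Y15.761 F2749
G1 X96.895 Y6.430 F2749
G1 X109.641 Y3.015 F2749
G1 X122.387 Y6.430 F2749
G1 X131.718 Y15.761 F2749
G1 X135.133 Y28.507 F2749
M5
G00 X122.762 Y94.978
M3 S286
G1 X22.211 Y97.885 F2749
G1 X213.806 Y77.594 F2749
G1 X122.762 Y94.978 F2749
M5
G00 X50.666 Y83.438
M3 S819
G1 X70.149 Y83.438 F964
G1 X70.149 Y56.153 F964
G1 X50.666 Y56.153 F964
G1 X50.666 Y83.438 F964
M5
G00 X203.480 Y96.981
M3 S819
G1 X180.658 Y71.116 F964
G1 X146.207 Y72.833 F964
G1 X126.069 Y100.839 F964
G1 X135.409 Y134.044 F964
G1 X167.194 Y147.445 F964
G1 X197.488 Y130.950 F964
G1 X203.480 Y96.981 F964
M5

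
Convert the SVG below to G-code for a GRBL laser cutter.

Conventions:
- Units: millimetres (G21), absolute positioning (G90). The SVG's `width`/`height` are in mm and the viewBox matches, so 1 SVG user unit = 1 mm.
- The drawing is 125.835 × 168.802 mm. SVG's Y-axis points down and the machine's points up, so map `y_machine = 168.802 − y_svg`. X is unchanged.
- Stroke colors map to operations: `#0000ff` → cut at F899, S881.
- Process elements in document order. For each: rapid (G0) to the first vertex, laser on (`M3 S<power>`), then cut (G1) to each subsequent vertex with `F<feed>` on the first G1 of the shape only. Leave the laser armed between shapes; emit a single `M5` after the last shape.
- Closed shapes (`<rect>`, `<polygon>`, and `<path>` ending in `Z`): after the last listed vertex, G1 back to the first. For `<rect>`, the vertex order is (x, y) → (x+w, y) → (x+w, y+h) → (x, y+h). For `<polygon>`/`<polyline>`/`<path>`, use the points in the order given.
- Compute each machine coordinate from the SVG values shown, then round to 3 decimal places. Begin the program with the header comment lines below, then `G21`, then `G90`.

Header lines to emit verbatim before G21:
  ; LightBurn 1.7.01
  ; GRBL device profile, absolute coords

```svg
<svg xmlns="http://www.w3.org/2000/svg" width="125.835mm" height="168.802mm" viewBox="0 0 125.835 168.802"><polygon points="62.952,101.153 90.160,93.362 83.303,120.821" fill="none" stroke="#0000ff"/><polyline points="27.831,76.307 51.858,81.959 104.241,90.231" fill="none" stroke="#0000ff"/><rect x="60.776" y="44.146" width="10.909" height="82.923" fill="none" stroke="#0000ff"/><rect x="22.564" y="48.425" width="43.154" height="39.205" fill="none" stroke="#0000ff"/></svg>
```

; LightBurn 1.7.01
; GRBL device profile, absolute coords
G21
G90
G0 X62.952 Y67.649
M3 S881
G1 X90.160 Y75.440 F899
G1 X83.303 Y47.981
G1 X62.952 Y67.649
G0 X27.831 Y92.495
M3 S881
G1 X51.858 Y86.843 F899
G1 X104.241 Y78.571
G0 X60.776 Y124.656
M3 S881
G1 X71.685 Y124.656 F899
G1 X71.685 Y41.733
G1 X60.776 Y41.733
G1 X60.776 Y124.656
G0 X22.564 Y120.377
M3 S881
G1 X65.718 Y120.377 F899
G1 X65.718 Y81.172
G1 X22.564 Y81.172
G1 X22.564 Y120.377
M5

viewBox `0 0 125.835 168.802` with mm width/height → 1 unit = 1 mm. Flip: y_m = 168.802 − y_svg.

**Shape 1** — `<polygon>` regular polygon, stroke `#0000ff` → cut (S881, F899). Machine vertices: (62.952,67.649) → (90.160,75.440) → (83.303,47.981) → (62.952,67.649). Closed: final G1 returns to the first vertex.

**Shape 2** — `<polyline>` open polyline, stroke `#0000ff` → cut (S881, F899). Machine vertices: (27.831,92.495) → (51.858,86.843) → (104.241,78.571). Open path.

**Shape 3** — `<rect>` rectangle, stroke `#0000ff` → cut (S881, F899). Machine vertices: (60.776,124.656) → (71.685,124.656) → (71.685,41.733) → (60.776,41.733) → (60.776,124.656). Closed: final G1 returns to the first vertex.

**Shape 4** — `<rect>` rectangle, stroke `#0000ff` → cut (S881, F899). Machine vertices: (22.564,120.377) → (65.718,120.377) → (65.718,81.172) → (22.564,81.172) → (22.564,120.377). Closed: final G1 returns to the first vertex.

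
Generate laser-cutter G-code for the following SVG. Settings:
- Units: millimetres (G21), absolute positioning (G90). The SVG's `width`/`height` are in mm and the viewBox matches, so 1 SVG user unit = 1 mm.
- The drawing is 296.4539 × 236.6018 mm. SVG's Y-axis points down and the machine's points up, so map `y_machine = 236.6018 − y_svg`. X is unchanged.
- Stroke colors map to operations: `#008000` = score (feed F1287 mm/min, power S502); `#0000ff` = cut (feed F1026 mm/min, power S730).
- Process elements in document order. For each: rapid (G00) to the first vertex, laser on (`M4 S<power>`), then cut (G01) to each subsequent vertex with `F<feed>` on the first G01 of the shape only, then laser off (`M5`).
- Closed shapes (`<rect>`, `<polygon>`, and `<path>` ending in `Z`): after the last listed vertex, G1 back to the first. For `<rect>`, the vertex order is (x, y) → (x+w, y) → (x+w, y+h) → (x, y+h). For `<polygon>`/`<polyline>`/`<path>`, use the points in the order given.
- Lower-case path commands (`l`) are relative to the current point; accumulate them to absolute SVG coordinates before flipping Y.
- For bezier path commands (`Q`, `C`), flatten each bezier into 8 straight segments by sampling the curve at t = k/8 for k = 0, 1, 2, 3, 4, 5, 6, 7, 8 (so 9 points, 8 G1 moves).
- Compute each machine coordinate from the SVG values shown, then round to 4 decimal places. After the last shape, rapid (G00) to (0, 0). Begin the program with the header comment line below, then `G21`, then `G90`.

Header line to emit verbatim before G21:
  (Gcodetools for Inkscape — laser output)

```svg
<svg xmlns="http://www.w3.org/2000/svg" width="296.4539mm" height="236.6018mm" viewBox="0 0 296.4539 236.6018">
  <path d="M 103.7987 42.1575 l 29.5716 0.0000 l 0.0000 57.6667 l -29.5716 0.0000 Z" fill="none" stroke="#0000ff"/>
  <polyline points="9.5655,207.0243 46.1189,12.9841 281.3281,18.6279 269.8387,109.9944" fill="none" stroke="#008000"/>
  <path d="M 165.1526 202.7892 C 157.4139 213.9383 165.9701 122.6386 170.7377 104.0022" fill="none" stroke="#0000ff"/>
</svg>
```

(Gcodetools for Inkscape — laser output)
G21
G90
G00 X103.7987 Y194.4443
M4 S730
G01 X133.3703 Y194.4443 F1026
G01 X133.3703 Y136.7776
G01 X103.7987 Y136.7776
G01 X103.7987 Y194.4443
M5
G00 X9.5655 Y29.5775
M4 S502
G01 X46.1189 Y223.6177 F1287
G01 X281.3281 Y217.9739
G01 X269.8387 Y126.6074
M5
G00 X165.1526 Y33.8126
M4 S730
G01 X162.9752 Y34.0920 F1026
G01 X162.0901 Y41.9238
G01 X162.2619 Y55.2560
G01 X163.2553 Y72.0365
G01 X164.8349 Y90.2132
G01 X166.7654 Y107.7341
G01 X168.8115 Y122.5469
G01 X170.7377 Y132.5996
M5
G00 X0.0000 Y0.0000

Since the viewBox matches the mm dimensions, user units are millimetres directly. The only transform is the Y-flip y_m = 236.6018 − y_svg.

Shape 1 is a rectangle drawn with `<path>`. Its stroke #0000ff means cut at S730, F1026. After flipping Y the toolpath is (103.7987,194.4443) → (133.3703,194.4443) → (133.3703,136.7776) → (103.7987,136.7776) → (103.7987,194.4443), returning to the start.

Shape 2 is a open polyline drawn with `<polyline>`. Its stroke #008000 means score at S502, F1287. After flipping Y the toolpath is (9.5655,29.5775) → (46.1189,223.6177) → (281.3281,217.9739) → (269.8387,126.6074).

Shape 3 is a cubic bezier drawn with `<path>`. Its stroke #0000ff means cut at S730, F1026. After flipping Y the toolpath is (165.1526,33.8126) → (162.9752,34.0920) → (162.0901,41.9238) → (162.2619,55.2560) → (163.2553,72.0365) → (164.8349,90.2132) → (166.7654,107.7341) → (168.8115,122.5469) → (170.7377,132.5996).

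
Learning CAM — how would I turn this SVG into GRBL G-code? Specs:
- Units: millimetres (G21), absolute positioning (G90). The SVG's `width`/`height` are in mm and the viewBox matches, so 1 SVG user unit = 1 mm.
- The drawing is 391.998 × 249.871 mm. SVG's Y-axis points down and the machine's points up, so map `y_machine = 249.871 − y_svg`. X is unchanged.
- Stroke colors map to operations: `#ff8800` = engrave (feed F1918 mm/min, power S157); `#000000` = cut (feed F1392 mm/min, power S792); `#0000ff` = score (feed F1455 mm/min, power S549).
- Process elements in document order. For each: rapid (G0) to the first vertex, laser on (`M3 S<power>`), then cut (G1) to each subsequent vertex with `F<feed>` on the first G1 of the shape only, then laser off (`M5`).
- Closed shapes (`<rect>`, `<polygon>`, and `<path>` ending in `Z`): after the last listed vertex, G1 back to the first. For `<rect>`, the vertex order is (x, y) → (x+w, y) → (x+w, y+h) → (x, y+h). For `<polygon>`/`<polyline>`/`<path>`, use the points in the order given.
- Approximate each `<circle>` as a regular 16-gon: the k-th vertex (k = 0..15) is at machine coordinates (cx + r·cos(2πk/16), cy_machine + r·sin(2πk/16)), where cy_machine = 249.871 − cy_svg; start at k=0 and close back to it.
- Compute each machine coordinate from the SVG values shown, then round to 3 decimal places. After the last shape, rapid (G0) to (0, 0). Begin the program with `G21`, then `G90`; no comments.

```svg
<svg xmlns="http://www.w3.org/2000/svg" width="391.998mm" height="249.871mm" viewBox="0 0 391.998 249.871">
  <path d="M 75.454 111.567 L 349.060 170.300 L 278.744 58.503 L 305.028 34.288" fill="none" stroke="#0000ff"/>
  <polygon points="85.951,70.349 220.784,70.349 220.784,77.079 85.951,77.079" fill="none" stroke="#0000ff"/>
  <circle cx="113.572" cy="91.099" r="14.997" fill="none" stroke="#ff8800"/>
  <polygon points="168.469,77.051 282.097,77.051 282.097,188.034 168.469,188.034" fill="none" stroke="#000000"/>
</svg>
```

G21
G90
G0 X75.454 Y138.304
M3 S549
G1 X349.060 Y79.571 F1455
G1 X278.744 Y191.368
G1 X305.028 Y215.583
M5
G0 X85.951 Y179.522
M3 S549
G1 X220.784 Y179.522 F1455
G1 X220.784 Y172.792
G1 X85.951 Y172.792
G1 X85.951 Y179.522
M5
G0 X128.569 Y158.772
M3 S157
G1 X127.427 Y164.511 F1918
G1 X124.176 Y169.376
G1 X119.311 Y172.627
G1 X113.572 Y173.769
G1 X107.833 Y172.627
G1 X102.968 Y169.376
G1 X99.717 Y164.511
G1 X98.575 Y158.772
G1 X99.717 Y153.033
G1 X102.968 Y148.168
G1 X107.833 Y144.917
G1 X113.572 Y143.775
G1 X119.311 Y144.917
G1 X124.176 Y148.168
G1 X127.427 Y153.033
G1 X128.569 Y158.772
M5
G0 X168.469 Y172.820
M3 S792
G1 X282.097 Y172.820 F1392
G1 X282.097 Y61.837
G1 X168.469 Y61.837
G1 X168.469 Y172.820
M5
G0 X0.000 Y0.000

Since the viewBox matches the mm dimensions, user units are millimetres directly. The only transform is the Y-flip y_m = 249.871 − y_svg.

Shape 1 is a open polyline drawn with `<path>`. Its stroke #0000ff means score at S549, F1455. After flipping Y the toolpath is (75.454,138.304) → (349.060,79.571) → (278.744,191.368) → (305.028,215.583).

Shape 2 is a rectangle drawn with `<polygon>`. Its stroke #0000ff means score at S549, F1455. After flipping Y the toolpath is (85.951,179.522) → (220.784,179.522) → (220.784,172.792) → (85.951,172.792) → (85.951,179.522), returning to the start.

Shape 3 is a circle drawn with `<circle>`. Its stroke #ff8800 means engrave at S157, F1918. After flipping Y the toolpath is (128.569,158.772) → (127.427,164.511) → (124.176,169.376) → (119.311,172.627) → (113.572,173.769) → (107.833,172.627) → (102.968,169.376) → (99.717,164.511) → (98.575,158.772) → (99.717,153.033) → (102.968,148.168) → (107.833,144.917) → (113.572,143.775) → (119.311,144.917) → (124.176,148.168) → (127.427,153.033) → (128.569,158.772), returning to the start.

Shape 4 is a rectangle drawn with `<polygon>`. Its stroke #000000 means cut at S792, F1392. After flipping Y the toolpath is (168.469,172.820) → (282.097,172.820) → (282.097,61.837) → (168.469,61.837) → (168.469,172.820), returning to the start.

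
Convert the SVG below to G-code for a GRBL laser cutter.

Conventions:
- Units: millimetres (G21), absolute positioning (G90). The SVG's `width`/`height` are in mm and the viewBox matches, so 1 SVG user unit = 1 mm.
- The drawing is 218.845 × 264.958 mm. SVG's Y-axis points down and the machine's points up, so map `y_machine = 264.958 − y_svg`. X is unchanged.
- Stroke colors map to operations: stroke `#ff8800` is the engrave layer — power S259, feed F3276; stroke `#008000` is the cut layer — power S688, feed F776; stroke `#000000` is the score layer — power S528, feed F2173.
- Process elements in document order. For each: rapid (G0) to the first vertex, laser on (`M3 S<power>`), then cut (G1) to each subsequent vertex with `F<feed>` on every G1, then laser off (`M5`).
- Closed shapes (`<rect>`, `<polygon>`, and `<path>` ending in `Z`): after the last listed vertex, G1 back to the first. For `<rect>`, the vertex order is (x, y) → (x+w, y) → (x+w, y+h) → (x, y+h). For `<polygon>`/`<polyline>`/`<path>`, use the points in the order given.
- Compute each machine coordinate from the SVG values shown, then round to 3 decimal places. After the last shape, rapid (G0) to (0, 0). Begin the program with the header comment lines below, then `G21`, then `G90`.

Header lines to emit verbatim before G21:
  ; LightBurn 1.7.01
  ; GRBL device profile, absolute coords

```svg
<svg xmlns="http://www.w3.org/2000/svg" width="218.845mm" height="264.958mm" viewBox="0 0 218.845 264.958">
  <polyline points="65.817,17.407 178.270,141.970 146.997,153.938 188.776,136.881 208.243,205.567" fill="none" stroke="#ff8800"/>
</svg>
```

1 u = 1 mm; y_m = 264.958 − y.

[1] `<polyline>` open polyline, #ff8800→engrave S259 F3276: (65.817,247.551) → (178.270,122.988) → (146.997,111.020) → (188.776,128.077) → (208.243,59.391)

; LightBurn 1.7.01
; GRBL device profile, absolute coords
G21
G90
G0 X65.817 Y247.551
M3 S259
G1 X178.270 Y122.988 F3276
G1 X146.997 Y111.020 F3276
G1 X188.776 Y128.077 F3276
G1 X208.243 Y59.391 F3276
M5
G0 X0.000 Y0.000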